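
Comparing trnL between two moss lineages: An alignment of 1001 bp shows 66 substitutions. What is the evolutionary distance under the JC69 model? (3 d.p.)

0.069

p = 66/1001 ≈ 0.065934.
d = −(3/4) ln(1 − 4p/3) = −0.75 ln(1 − 0.087912) = −0.75 ln(0.912088)
  = −0.75 × (-0.092019) = 0.069014 substitutions/site.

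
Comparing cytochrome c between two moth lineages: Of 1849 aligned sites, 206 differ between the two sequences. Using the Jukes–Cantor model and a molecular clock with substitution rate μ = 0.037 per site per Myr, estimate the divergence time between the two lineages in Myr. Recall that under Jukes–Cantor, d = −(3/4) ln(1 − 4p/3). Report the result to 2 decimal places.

1.63

p = 206/1849 ≈ 0.111412.
d = −(3/4) ln(1 − 4p/3) = −0.75 ln(1 − 0.148549) = −0.75 ln(0.851451)
  = −0.75 × (-0.160813) = 0.120610 substitutions/site.
Under a molecular clock d = 2μt, so t = d/(2μ) = 0.120610 / (2 × 0.037) = 1.63 Myr.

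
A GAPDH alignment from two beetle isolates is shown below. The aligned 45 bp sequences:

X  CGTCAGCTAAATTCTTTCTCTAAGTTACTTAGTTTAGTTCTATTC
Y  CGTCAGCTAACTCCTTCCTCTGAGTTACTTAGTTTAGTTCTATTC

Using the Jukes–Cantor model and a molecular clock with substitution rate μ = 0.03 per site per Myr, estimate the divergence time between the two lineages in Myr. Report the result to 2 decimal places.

1.58

The sequences differ at 4 of 45 sites (11, 13, 17, 22), so p = 4/45 ≈ 0.088889.
d = −(3/4) ln(1 − 4p/3) = −0.75 ln(1 − 0.118519) = −0.75 ln(0.881481)
  = −0.75 × (-0.126152) = 0.094614 substitutions/site.
Under a molecular clock d = 2μt, so t = d/(2μ) = 0.094614 / (2 × 0.03) = 1.58 Myr.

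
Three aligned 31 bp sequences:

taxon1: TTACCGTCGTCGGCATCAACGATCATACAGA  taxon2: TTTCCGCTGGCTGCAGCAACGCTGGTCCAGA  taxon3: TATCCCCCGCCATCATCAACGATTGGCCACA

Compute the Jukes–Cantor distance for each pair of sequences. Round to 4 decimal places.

taxon1–taxon2: 10/31 sites differ → p ≈ 0.322581, d = −0.75 ln(1 − 0.430108) = 0.421731 ≈ 0.4217.
taxon1–taxon3: 12/31 sites differ → p ≈ 0.387097, d = −0.75 ln(1 − 0.516129) = 0.544453 ≈ 0.5445.
taxon2–taxon3: 11/31 sites differ → p ≈ 0.354839, d = −0.75 ln(1 − 0.473119) = 0.480585 ≈ 0.4806.

d(taxon1,taxon2) = 0.4217, d(taxon1,taxon3) = 0.5445, d(taxon2,taxon3) = 0.4806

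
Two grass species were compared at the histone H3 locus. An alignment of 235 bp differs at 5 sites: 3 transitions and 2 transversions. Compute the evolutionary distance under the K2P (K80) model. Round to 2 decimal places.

P = 3/235 ≈ 0.012766 and Q = 2/235 ≈ 0.008511.
Under the Kimura two-parameter model, d = −½ ln(1 − 2P − Q) − ¼ ln(1 − 2Q).
1 − 2P − Q = 0.965957, giving −½ ln(0.965957) = 0.017318.
1 − 2Q = 0.982978, giving −¼ ln(0.982978) = 0.004292.
d = 0.017318 + 0.004292 = 0.021610.

0.02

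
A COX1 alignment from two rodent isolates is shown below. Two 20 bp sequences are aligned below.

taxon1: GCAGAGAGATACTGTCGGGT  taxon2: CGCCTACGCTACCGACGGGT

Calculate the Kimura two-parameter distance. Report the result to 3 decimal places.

0.861

Of 20 sites, 2 differences are transitions and 8 are transversions, so P = 2/20 = 0.1 and Q = 8/20 = 0.4.
Under the Kimura two-parameter model, d = −½ ln(1 − 2P − Q) − ¼ ln(1 − 2Q).
1 − 2P − Q = 0.4, giving −½ ln(0.4) = 0.458145.
1 − 2Q = 0.2, giving −¼ ln(0.2) = 0.402359.
d = 0.458145 + 0.402359 = 0.860504.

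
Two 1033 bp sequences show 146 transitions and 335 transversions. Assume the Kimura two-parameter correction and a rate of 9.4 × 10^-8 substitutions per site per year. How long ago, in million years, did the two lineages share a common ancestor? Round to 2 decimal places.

P = 146/1033 ≈ 0.141336 and Q = 335/1033 ≈ 0.324298.
Under the Kimura two-parameter model, d = −½ ln(1 − 2P − Q) − ¼ ln(1 − 2Q).
1 − 2P − Q = 0.39303, giving −½ ln(0.39303) = 0.466935.
1 − 2Q = 0.351404, giving −¼ ln(0.351404) = 0.261455.
d = 0.466935 + 0.261455 = 0.728390.
Under a molecular clock d = 2μt, so t = d/(2μ) = 0.728390 / (2 × 9.4 × 10^-8) = 3.87 million years.

3.87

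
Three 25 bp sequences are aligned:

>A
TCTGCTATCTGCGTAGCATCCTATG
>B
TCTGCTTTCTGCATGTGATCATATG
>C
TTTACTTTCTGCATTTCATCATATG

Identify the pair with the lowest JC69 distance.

A–B: 6/25 differ, p = 0.240, d = 0.289.
A–C: 7/25 differ, p = 0.280, d = 0.351.
B–C: 4/25 differ, p = 0.160, d = 0.180.
The smallest distance is between B and C.

B and C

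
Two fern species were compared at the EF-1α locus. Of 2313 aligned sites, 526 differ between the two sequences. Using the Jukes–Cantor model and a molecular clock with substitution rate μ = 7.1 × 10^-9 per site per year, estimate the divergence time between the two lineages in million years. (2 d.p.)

19.08

p = 526/2313 ≈ 0.22741.
d = −(3/4) ln(1 − 4p/3) = −0.75 ln(1 − 0.303213) = −0.75 ln(0.696787)
  = −0.75 × (-0.361276) = 0.270957 substitutions/site.
Under a molecular clock d = 2μt, so t = d/(2μ) = 0.270957 / (2 × 7.1 × 10^-9) = 19.08 million years.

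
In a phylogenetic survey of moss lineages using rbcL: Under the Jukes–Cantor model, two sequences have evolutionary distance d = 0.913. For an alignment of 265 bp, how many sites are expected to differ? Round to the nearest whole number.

140

Invert JC69: p = (3/4)(1 − e^(−4d/3)) = 0.75 × (1 − e^(-1.217333)) = 0.75 × (1 − 0.296019) = 0.527986.
Expected differing sites = pL ≈ 0.527986 × 265 = 139.91629 ≈ 140.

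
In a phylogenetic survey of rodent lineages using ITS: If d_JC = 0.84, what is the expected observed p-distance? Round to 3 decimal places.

p = (3/4)(1 − e^(−4d/3)) = 0.75 × (1 − e^(-1.12)) = 0.75 × (1 − 0.326280) = 0.505290.

0.505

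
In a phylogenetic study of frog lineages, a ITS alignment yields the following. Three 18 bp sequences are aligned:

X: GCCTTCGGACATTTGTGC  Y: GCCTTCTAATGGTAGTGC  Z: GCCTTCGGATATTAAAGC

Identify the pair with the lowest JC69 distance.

X–Y: 6/18 differ, p = 0.333, d = 0.441.
X–Z: 4/18 differ, p = 0.222, d = 0.264.
Y–Z: 6/18 differ, p = 0.333, d = 0.441.
The smallest distance is between X and Z.

X and Z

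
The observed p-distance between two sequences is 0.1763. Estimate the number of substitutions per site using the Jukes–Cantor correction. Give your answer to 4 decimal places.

d = −(3/4) ln(1 − 4p/3) = −0.75 ln(1 − 0.235067) = −0.75 ln(0.764933)
  = −0.75 × (-0.267967) = 0.200975 substitutions/site.

0.2010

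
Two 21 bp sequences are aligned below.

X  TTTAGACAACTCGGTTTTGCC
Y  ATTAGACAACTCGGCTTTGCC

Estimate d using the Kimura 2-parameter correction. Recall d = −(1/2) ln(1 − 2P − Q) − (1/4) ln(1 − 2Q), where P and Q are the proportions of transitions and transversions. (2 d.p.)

0.10

Of 21 sites, 1 differences are transitions and 1 are transversions, so P = 1/21 ≈ 0.047619 and Q = 1/21 ≈ 0.047619.
Under the Kimura two-parameter model, d = −½ ln(1 − 2P − Q) − ¼ ln(1 − 2Q).
1 − 2P − Q = 0.857143, giving −½ ln(0.857143) = 0.077075.
1 − 2Q = 0.904762, giving −¼ ln(0.904762) = 0.025021.
d = 0.077075 + 0.025021 = 0.102096.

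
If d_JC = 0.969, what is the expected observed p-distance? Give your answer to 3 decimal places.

p = (3/4)(1 − e^(−4d/3)) = 0.75 × (1 − e^(-1.292)) = 0.75 × (1 − 0.274721) = 0.543959.

0.544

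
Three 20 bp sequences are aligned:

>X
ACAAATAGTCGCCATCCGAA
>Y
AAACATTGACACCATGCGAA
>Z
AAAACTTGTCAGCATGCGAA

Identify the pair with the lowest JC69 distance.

X–Y: 6/20 differ, p = 0.300, d = 0.383.
X–Z: 6/20 differ, p = 0.300, d = 0.383.
Y–Z: 4/20 differ, p = 0.200, d = 0.233.
The smallest distance is between Y and Z.

Y and Z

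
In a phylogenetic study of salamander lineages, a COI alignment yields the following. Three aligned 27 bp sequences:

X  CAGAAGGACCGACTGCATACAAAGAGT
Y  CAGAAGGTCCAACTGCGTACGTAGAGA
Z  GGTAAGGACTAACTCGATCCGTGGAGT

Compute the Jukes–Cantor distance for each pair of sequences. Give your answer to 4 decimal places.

X–Y: 6/27 sites differ → p ≈ 0.222222, d = −0.75 ln(1 − 0.296296) = 0.263548 ≈ 0.2635.
X–Z: 11/27 sites differ → p ≈ 0.407407, d = −0.75 ln(1 − 0.543209) = 0.587647 ≈ 0.5876.
Y–Z: 11/27 sites differ → p ≈ 0.407407, d = −0.75 ln(1 − 0.543209) = 0.587647 ≈ 0.5876.

d(X,Y) = 0.2635, d(X,Z) = 0.5876, d(Y,Z) = 0.5876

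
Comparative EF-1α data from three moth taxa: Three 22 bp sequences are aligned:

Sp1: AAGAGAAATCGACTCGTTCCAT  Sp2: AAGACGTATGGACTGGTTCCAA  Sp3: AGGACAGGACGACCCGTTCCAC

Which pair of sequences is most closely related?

Sp1 and Sp2

Sp1–Sp2: 6/22 differ, p = 0.273, d = 0.339.
Sp1–Sp3: 7/22 differ, p = 0.318, d = 0.414.
Sp2–Sp3: 9/22 differ, p = 0.409, d = 0.591.
The smallest distance is between Sp1 and Sp2.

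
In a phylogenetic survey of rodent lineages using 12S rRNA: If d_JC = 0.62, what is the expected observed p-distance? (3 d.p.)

0.422

p = (3/4)(1 − e^(−4d/3)) = 0.75 × (1 − e^(-0.826667)) = 0.75 × (1 − 0.437505) = 0.421871.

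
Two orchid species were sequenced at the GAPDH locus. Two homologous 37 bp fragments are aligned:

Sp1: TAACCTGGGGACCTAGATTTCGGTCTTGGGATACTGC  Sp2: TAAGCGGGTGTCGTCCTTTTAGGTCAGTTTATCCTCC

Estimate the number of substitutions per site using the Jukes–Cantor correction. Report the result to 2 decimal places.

The sequences differ at 16 of 37 sites, so p = 16/37 ≈ 0.432432.
d = −(3/4) ln(1 − 4p/3) = −0.75 ln(1 − 0.576576) = −0.75 ln(0.423424)
  = −0.75 × (-0.859381) = 0.644536 substitutions/site.

0.64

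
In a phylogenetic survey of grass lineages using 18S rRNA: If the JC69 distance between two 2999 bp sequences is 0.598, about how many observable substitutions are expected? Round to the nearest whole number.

Invert JC69: p = (3/4)(1 − e^(−4d/3)) = 0.75 × (1 − e^(-0.797333)) = 0.75 × (1 − 0.450529) = 0.412103.
Expected differing sites = pL ≈ 0.412103 × 2999 = 1235.896897 ≈ 1236.

1236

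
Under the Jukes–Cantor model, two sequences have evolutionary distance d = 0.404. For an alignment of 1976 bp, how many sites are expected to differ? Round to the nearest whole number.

Invert JC69: p = (3/4)(1 − e^(−4d/3)) = 0.75 × (1 − e^(-0.538667)) = 0.75 × (1 − 0.583526) = 0.312356.
Expected differing sites = pL ≈ 0.312356 × 1976 = 617.215456 ≈ 617.

617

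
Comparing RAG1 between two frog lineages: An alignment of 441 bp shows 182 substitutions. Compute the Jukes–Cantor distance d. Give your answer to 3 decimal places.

0.599

p = 182/441 ≈ 0.412698.
d = −(3/4) ln(1 − 4p/3) = −0.75 ln(1 − 0.550264) = −0.75 ln(0.449736)
  = −0.75 × (-0.799095) = 0.599321 substitutions/site.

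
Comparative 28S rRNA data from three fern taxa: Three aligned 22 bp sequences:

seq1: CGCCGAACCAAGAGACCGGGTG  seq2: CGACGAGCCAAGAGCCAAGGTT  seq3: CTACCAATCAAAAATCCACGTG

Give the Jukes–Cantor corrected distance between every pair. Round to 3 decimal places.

d(seq1,seq2) = 0.339, d(seq1,seq3) = 0.591, d(seq2,seq3) = 0.699

seq1–seq2: 6/22 sites differ → p ≈ 0.272727, d = −0.75 ln(1 − 0.363636) = 0.338988 ≈ 0.339.
seq1–seq3: 9/22 sites differ → p ≈ 0.409091, d = −0.75 ln(1 − 0.545455) = 0.591344 ≈ 0.591.
seq2–seq3: 10/22 sites differ → p ≈ 0.454545, d = −0.75 ln(1 − 0.60606) = 0.698667 ≈ 0.699.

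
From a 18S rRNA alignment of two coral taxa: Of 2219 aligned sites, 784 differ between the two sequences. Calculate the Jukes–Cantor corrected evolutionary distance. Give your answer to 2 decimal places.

p = 784/2219 ≈ 0.353312.
d = −(3/4) ln(1 − 4p/3) = −0.75 ln(1 − 0.471083) = −0.75 ln(0.528917)
  = −0.75 × (-0.636924) = 0.477693 substitutions/site.

0.48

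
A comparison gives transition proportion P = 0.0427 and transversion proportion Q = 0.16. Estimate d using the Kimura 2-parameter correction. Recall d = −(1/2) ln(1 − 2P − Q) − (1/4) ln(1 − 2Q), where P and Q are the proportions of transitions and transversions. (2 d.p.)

Under the Kimura two-parameter model, d = −½ ln(1 − 2P − Q) − ¼ ln(1 − 2Q).
1 − 2P − Q = 0.7546, giving −½ ln(0.7546) = 0.140784.
1 − 2Q = 0.68, giving −¼ ln(0.68) = 0.096416.
d = 0.140784 + 0.096416 = 0.237200.

0.24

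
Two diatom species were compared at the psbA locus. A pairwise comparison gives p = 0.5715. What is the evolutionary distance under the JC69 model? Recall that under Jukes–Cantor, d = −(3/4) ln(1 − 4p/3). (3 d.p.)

d = −(3/4) ln(1 − 4p/3) = −0.75 ln(1 − 0.762) = −0.75 ln(0.238)
  = −0.75 × (-1.435485) = 1.076614 substitutions/site.

1.077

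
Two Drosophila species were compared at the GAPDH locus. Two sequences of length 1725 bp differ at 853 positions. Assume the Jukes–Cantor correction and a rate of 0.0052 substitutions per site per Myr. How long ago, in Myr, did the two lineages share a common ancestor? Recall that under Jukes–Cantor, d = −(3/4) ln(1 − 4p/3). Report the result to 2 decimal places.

77.66

p = 853/1725 ≈ 0.494493.
d = −(3/4) ln(1 − 4p/3) = −0.75 ln(1 − 0.659324) = −0.75 ln(0.340676)
  = −0.75 × (-1.076823) = 0.807617 substitutions/site.
Under a molecular clock d = 2μt, so t = d/(2μ) = 0.807617 / (2 × 0.0052) = 77.66 Myr.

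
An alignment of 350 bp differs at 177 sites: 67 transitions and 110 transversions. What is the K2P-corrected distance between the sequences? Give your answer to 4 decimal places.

P = 67/350 ≈ 0.191429 and Q = 110/350 ≈ 0.314286.
Under the Kimura two-parameter model, d = −½ ln(1 − 2P − Q) − ¼ ln(1 − 2Q).
1 − 2P − Q = 0.302856, giving −½ ln(0.302856) = 0.597249.
1 − 2Q = 0.371428, giving −¼ ln(0.371428) = 0.247600.
d = 0.597249 + 0.247600 = 0.844849.

0.8448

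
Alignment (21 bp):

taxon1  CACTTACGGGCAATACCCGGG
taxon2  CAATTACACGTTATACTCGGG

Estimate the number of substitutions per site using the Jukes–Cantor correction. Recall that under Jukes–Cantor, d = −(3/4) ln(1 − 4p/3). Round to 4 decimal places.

0.3597

The sequences differ at 6 of 21 sites (3, 8, 9, 11, 12, 17), so p = 6/21 ≈ 0.285714.
d = −(3/4) ln(1 − 4p/3) = −0.75 ln(1 − 0.380952) = −0.75 ln(0.619048)
  = −0.75 × (-0.479572) = 0.359679 substitutions/site.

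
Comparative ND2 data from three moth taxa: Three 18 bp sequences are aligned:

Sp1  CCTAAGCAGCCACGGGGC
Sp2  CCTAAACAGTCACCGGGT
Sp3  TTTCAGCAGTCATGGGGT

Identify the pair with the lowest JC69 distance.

Sp1–Sp2: 4/18 differ, p = 0.222, d = 0.264.
Sp1–Sp3: 6/18 differ, p = 0.333, d = 0.441.
Sp2–Sp3: 6/18 differ, p = 0.333, d = 0.441.
The smallest distance is between Sp1 and Sp2.

Sp1 and Sp2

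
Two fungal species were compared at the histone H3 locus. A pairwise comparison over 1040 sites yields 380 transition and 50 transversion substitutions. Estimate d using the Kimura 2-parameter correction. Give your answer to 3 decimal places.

0.780

P = 380/1040 ≈ 0.365385 and Q = 50/1040 ≈ 0.048077.
Under the Kimura two-parameter model, d = −½ ln(1 − 2P − Q) − ¼ ln(1 − 2Q).
1 − 2P − Q = 0.221153, giving −½ ln(0.221153) = 0.754450.
1 − 2Q = 0.903846, giving −¼ ln(0.903846) = 0.025274.
d = 0.754450 + 0.025274 = 0.779724.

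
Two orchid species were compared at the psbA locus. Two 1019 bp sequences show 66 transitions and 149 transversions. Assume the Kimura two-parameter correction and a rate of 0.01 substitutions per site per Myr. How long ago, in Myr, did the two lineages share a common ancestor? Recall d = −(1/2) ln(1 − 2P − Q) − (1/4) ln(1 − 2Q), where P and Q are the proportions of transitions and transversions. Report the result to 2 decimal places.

P = 66/1019 ≈ 0.064769 and Q = 149/1019 ≈ 0.146222.
Under the Kimura two-parameter model, d = −½ ln(1 − 2P − Q) − ¼ ln(1 − 2Q).
1 − 2P − Q = 0.72424, giving −½ ln(0.72424) = 0.161316.
1 − 2Q = 0.707556, giving −¼ ln(0.707556) = 0.086485.
d = 0.161316 + 0.086485 = 0.247801.
Under a molecular clock d = 2μt, so t = d/(2μ) = 0.247801 / (2 × 0.01) = 12.39 Myr.

12.39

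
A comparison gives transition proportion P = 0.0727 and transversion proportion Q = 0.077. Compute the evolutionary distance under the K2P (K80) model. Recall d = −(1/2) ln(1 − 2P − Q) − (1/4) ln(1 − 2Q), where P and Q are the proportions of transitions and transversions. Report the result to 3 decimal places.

0.168

Under the Kimura two-parameter model, d = −½ ln(1 − 2P − Q) − ¼ ln(1 − 2Q).
1 − 2P − Q = 0.7776, giving −½ ln(0.7776) = 0.125772.
1 − 2Q = 0.846, giving −¼ ln(0.846) = 0.041809.
d = 0.125772 + 0.041809 = 0.167581.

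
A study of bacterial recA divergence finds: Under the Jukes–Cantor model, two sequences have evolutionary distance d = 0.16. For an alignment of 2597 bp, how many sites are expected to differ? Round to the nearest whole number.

374

Invert JC69: p = (3/4)(1 − e^(−4d/3)) = 0.75 × (1 − e^(-0.213333)) = 0.75 × (1 − 0.807887) = 0.144085.
Expected differing sites = pL ≈ 0.144085 × 2597 = 374.188745 ≈ 374.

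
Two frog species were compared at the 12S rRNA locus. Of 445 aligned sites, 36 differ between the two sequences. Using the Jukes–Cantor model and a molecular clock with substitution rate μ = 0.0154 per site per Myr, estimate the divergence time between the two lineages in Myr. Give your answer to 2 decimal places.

p = 36/445 ≈ 0.080899.
d = −(3/4) ln(1 − 4p/3) = −0.75 ln(1 − 0.107865) = −0.75 ln(0.892135)
  = −0.75 × (-0.114138) = 0.085604 substitutions/site.
Under a molecular clock d = 2μt, so t = d/(2μ) = 0.085604 / (2 × 0.0154) = 2.78 Myr.

2.78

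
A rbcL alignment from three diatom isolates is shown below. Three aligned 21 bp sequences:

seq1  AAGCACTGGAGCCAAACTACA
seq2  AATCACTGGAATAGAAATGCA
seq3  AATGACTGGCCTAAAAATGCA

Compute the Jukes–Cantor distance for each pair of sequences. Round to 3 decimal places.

seq1–seq2: 7/21 sites differ → p ≈ 0.333333, d = −0.75 ln(1 − 0.444444) = 0.440839 ≈ 0.441.
seq1–seq3: 8/21 sites differ → p ≈ 0.380952, d = −0.75 ln(1 − 0.507936) = 0.531860 ≈ 0.532.
seq2–seq3: 4/21 sites differ → p ≈ 0.190476, d = −0.75 ln(1 − 0.253968) = 0.219740 ≈ 0.220.

d(seq1,seq2) = 0.441, d(seq1,seq3) = 0.532, d(seq2,seq3) = 0.220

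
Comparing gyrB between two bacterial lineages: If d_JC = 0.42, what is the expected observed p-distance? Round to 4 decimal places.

0.3216

p = (3/4)(1 − e^(−4d/3)) = 0.75 × (1 − e^(-0.56)) = 0.75 × (1 − 0.571209) = 0.321593.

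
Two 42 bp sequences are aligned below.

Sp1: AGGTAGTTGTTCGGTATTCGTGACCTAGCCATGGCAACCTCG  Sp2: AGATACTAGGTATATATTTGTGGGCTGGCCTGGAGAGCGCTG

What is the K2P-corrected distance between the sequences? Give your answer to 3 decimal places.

0.711

Of 42 sites, 9 differences are transitions and 10 are transversions, so P = 9/42 ≈ 0.214286 and Q = 10/42 ≈ 0.238095.
Under the Kimura two-parameter model, d = −½ ln(1 − 2P − Q) − ¼ ln(1 − 2Q).
1 − 2P − Q = 0.333333, giving −½ ln(0.333333) = 0.549307.
1 − 2Q = 0.52381, giving −¼ ln(0.52381) = 0.161657.
d = 0.549307 + 0.161657 = 0.710964.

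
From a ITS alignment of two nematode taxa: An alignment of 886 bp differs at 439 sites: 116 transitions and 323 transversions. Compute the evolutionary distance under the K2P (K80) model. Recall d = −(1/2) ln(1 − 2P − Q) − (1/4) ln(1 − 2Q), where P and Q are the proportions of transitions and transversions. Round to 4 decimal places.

0.8188

P = 116/886 ≈ 0.130926 and Q = 323/886 ≈ 0.36456.
Under the Kimura two-parameter model, d = −½ ln(1 − 2P − Q) − ¼ ln(1 − 2Q).
1 − 2P − Q = 0.373588, giving −½ ln(0.373588) = 0.492301.
1 − 2Q = 0.27088, giving −¼ ln(0.27088) = 0.326520.
d = 0.492301 + 0.326520 = 0.818821.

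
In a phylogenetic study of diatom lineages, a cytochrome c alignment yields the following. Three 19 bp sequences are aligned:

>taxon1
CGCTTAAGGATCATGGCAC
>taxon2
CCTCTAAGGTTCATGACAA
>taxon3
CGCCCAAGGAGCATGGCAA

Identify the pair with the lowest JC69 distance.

taxon1 and taxon3

taxon1–taxon2: 6/19 differ, p = 0.316, d = 0.410.
taxon1–taxon3: 4/19 differ, p = 0.211, d = 0.247.
taxon2–taxon3: 6/19 differ, p = 0.316, d = 0.410.
The smallest distance is between taxon1 and taxon3.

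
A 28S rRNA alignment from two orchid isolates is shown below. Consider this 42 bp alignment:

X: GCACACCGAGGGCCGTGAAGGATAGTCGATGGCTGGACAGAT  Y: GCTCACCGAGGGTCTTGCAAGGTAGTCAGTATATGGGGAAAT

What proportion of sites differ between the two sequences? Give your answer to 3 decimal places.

0.333

The sequences differ at 14 of 42 positions.
p = 14/42 = 0.333333… ≈ 0.333 (to 3 d.p.).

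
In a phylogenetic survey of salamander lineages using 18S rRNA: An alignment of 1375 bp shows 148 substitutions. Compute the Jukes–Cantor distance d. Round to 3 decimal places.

0.116

p = 148/1375 ≈ 0.107636.
d = −(3/4) ln(1 − 4p/3) = −0.75 ln(1 − 0.143515) = −0.75 ln(0.856485)
  = −0.75 × (-0.154918) = 0.116189 substitutions/site.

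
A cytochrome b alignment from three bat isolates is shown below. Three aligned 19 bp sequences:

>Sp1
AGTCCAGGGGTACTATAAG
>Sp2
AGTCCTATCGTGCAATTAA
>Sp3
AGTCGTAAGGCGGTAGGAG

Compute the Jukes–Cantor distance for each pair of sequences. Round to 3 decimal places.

d(Sp1,Sp2) = 0.618, d(Sp1,Sp3) = 0.749, d(Sp2,Sp3) = 0.749

Sp1–Sp2: 8/19 sites differ → p ≈ 0.421053, d = −0.75 ln(1 − 0.561404) = 0.618132 ≈ 0.618.
Sp1–Sp3: 9/19 sites differ → p ≈ 0.473684, d = −0.75 ln(1 − 0.631579) = 0.748897 ≈ 0.749.
Sp2–Sp3: 9/19 sites differ → p ≈ 0.473684, d = −0.75 ln(1 − 0.631579) = 0.748897 ≈ 0.749.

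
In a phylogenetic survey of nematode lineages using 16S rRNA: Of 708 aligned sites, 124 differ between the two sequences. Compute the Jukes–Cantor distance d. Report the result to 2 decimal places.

p = 124/708 ≈ 0.175141.
d = −(3/4) ln(1 − 4p/3) = −0.75 ln(1 − 0.233521) = −0.75 ln(0.766479)
  = −0.75 × (-0.265948) = 0.199461 substitutions/site.

0.20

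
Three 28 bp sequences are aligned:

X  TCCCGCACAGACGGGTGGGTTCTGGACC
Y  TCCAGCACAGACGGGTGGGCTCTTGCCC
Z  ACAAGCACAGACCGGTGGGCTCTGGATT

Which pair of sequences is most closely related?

X–Y: 4/28 differ, p = 0.143, d = 0.158.
X–Z: 7/28 differ, p = 0.250, d = 0.304.
Y–Z: 7/28 differ, p = 0.250, d = 0.304.
The smallest distance is between X and Y.

X and Y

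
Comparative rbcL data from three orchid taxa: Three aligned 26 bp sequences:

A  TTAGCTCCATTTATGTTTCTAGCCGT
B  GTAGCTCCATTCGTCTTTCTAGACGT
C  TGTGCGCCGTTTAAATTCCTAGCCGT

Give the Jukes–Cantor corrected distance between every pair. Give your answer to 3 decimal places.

d(A,B) = 0.222, d(A,C) = 0.334, d(B,C) = 0.623

A–B: 5/26 sites differ → p ≈ 0.192308, d = −0.75 ln(1 − 0.256411) = 0.222200 ≈ 0.222.
A–C: 7/26 sites differ → p ≈ 0.269231, d = −0.75 ln(1 − 0.358975) = 0.333515 ≈ 0.334.
B–C: 11/26 sites differ → p ≈ 0.423077, d = −0.75 ln(1 − 0.564103) = 0.622762 ≈ 0.623.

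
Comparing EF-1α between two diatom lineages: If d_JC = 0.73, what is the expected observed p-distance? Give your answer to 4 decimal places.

p = (3/4)(1 − e^(−4d/3)) = 0.75 × (1 − e^(-0.973333)) = 0.75 × (1 − 0.377822) = 0.466634.

0.4666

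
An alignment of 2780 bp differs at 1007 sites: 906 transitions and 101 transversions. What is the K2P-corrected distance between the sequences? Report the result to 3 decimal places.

0.601

P = 906/2780 ≈ 0.325899 and Q = 101/2780 ≈ 0.036331.
Under the Kimura two-parameter model, d = −½ ln(1 − 2P − Q) − ¼ ln(1 − 2Q).
1 − 2P − Q = 0.311871, giving −½ ln(0.311871) = 0.582583.
1 − 2Q = 0.927338, giving −¼ ln(0.927338) = 0.018859.
d = 0.582583 + 0.018859 = 0.601442.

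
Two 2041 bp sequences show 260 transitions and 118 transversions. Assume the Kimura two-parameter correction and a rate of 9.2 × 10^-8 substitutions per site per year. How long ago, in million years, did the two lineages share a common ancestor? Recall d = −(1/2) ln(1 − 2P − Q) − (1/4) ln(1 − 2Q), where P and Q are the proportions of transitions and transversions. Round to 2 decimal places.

1.19

P = 260/2041 ≈ 0.127389 and Q = 118/2041 ≈ 0.057815.
Under the Kimura two-parameter model, d = −½ ln(1 − 2P − Q) − ¼ ln(1 − 2Q).
1 − 2P − Q = 0.687407, giving −½ ln(0.687407) = 0.187414.
1 − 2Q = 0.88437, giving −¼ ln(0.88437) = 0.030720.
d = 0.187414 + 0.030720 = 0.218134.
Under a molecular clock d = 2μt, so t = d/(2μ) = 0.218134 / (2 × 9.2 × 10^-8) = 1.19 million years.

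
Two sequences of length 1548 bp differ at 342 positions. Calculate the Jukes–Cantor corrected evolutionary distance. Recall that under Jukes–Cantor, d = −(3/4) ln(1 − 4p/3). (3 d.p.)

0.262

p = 342/1548 ≈ 0.22093.
d = −(3/4) ln(1 − 4p/3) = −0.75 ln(1 − 0.294573) = −0.75 ln(0.705427)
  = −0.75 × (-0.348952) = 0.261714 substitutions/site.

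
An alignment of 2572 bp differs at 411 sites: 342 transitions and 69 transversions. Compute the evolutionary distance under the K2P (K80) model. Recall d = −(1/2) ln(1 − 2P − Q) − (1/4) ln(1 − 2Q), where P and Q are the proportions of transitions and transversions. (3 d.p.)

P = 342/2572 ≈ 0.13297 and Q = 69/2572 ≈ 0.026827.
Under the Kimura two-parameter model, d = −½ ln(1 − 2P − Q) − ¼ ln(1 − 2Q).
1 − 2P − Q = 0.707233, giving −½ ln(0.707233) = 0.173198.
1 − 2Q = 0.946346, giving −¼ ln(0.946346) = 0.013787.
d = 0.173198 + 0.013787 = 0.186985.

0.187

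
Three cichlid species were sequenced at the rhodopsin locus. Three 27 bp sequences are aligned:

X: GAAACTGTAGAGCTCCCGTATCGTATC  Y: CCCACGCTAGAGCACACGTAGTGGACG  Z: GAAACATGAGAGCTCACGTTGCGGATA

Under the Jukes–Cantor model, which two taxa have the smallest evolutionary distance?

X and Z

X–Y: 12/27 differ, p = 0.444, d = 0.673.
X–Z: 8/27 differ, p = 0.296, d = 0.377.
Y–Z: 11/27 differ, p = 0.407, d = 0.588.
The smallest distance is between X and Z.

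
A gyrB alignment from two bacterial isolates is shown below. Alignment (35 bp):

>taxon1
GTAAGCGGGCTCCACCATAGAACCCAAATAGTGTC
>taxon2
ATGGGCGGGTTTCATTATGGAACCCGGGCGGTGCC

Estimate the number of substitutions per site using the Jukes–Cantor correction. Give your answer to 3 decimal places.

0.572

The sequences differ at 14 of 35 sites, so p = 14/35 = 0.4.
d = −(3/4) ln(1 − 4p/3) = −0.75 ln(1 − 0.533333) = −0.75 ln(0.466667)
  = −0.75 × (-0.762139) = 0.571604 substitutions/site.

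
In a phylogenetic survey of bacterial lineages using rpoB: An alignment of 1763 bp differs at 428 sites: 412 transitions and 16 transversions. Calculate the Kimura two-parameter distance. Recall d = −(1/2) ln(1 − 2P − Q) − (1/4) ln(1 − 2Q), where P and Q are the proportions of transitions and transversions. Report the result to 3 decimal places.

P = 412/1763 ≈ 0.233693 and Q = 16/1763 ≈ 0.009075.
Under the Kimura two-parameter model, d = −½ ln(1 − 2P − Q) − ¼ ln(1 − 2Q).
1 − 2P − Q = 0.523539, giving −½ ln(0.523539) = 0.323572.
1 − 2Q = 0.98185, giving −¼ ln(0.98185) = 0.004579.
d = 0.323572 + 0.004579 = 0.328151.

0.328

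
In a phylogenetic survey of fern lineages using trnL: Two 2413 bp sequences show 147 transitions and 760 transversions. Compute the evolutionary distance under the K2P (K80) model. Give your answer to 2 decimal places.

0.54

P = 147/2413 ≈ 0.06092 and Q = 760/2413 ≈ 0.314961.
Under the Kimura two-parameter model, d = −½ ln(1 − 2P − Q) − ¼ ln(1 − 2Q).
1 − 2P − Q = 0.563199, giving −½ ln(0.563199) = 0.287061.
1 − 2Q = 0.370078, giving −¼ ln(0.370078) = 0.248510.
d = 0.287061 + 0.248510 = 0.535571.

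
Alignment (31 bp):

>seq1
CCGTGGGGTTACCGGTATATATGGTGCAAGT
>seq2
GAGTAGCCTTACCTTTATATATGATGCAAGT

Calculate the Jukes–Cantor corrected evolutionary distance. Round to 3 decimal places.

The sequences differ at 8 of 31 sites (1, 2, 5, 7, 8, 14, 15, 24), so p = 8/31 ≈ 0.258065.
d = −(3/4) ln(1 − 4p/3) = −0.75 ln(1 − 0.344087) = −0.75 ln(0.655913)
  = −0.75 × (-0.421727) = 0.316295 substitutions/site.

0.316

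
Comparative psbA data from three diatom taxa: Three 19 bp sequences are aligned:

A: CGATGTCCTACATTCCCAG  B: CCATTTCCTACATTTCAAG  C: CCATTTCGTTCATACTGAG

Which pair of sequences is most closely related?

A–B: 4/19 differ, p = 0.211, d = 0.247.
A–C: 7/19 differ, p = 0.368, d = 0.507.
B–C: 6/19 differ, p = 0.316, d = 0.410.
The smallest distance is between A and B.

A and B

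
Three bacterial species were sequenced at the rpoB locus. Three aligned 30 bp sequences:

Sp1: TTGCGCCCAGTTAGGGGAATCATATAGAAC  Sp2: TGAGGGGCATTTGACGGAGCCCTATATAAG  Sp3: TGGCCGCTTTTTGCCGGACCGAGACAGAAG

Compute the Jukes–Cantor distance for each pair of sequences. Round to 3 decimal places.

Sp1–Sp2: 14/30 sites differ → p ≈ 0.466667, d = −0.75 ln(1 − 0.622223) = 0.730088 ≈ 0.730.
Sp1–Sp3: 15/30 sites differ → p = 0.5, d = −0.75 ln(1 − 0.666667) = 0.823960 ≈ 0.824.
Sp2–Sp3: 13/30 sites differ → p ≈ 0.433333, d = −0.75 ln(1 − 0.577777) = 0.646666 ≈ 0.647.

d(Sp1,Sp2) = 0.730, d(Sp1,Sp3) = 0.824, d(Sp2,Sp3) = 0.647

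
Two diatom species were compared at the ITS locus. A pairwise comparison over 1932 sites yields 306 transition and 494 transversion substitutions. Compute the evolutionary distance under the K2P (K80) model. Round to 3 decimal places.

P = 306/1932 ≈ 0.158385 and Q = 494/1932 ≈ 0.255694.
Under the Kimura two-parameter model, d = −½ ln(1 − 2P − Q) − ¼ ln(1 − 2Q).
1 − 2P − Q = 0.427536, giving −½ ln(0.427536) = 0.424858.
1 − 2Q = 0.488612, giving −¼ ln(0.488612) = 0.179047.
d = 0.424858 + 0.179047 = 0.603905.

0.604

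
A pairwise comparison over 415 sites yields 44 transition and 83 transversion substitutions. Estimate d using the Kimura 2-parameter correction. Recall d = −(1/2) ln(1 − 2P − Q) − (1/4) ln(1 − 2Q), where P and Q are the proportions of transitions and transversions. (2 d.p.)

P = 44/415 ≈ 0.106024 and Q = 83/415 = 0.2.
Under the Kimura two-parameter model, d = −½ ln(1 − 2P − Q) − ¼ ln(1 − 2Q).
1 − 2P − Q = 0.587952, giving −½ ln(0.587952) = 0.265555.
1 − 2Q = 0.6, giving −¼ ln(0.6) = 0.127706.
d = 0.265555 + 0.127706 = 0.393261.

0.39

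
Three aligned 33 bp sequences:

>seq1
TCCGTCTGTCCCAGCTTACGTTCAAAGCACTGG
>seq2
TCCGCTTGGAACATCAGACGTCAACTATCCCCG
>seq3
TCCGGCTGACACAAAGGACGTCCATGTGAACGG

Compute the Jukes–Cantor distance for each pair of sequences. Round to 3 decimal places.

seq1–seq2: 17/33 sites differ → p ≈ 0.515152, d = −0.75 ln(1 − 0.686869) = 0.870850 ≈ 0.871.
seq1–seq3: 14/33 sites differ → p ≈ 0.424242, d = −0.75 ln(1 − 0.565656) = 0.625439 ≈ 0.625.
seq2–seq3: 15/33 sites differ → p ≈ 0.454545, d = −0.75 ln(1 − 0.60606) = 0.698667 ≈ 0.699.

d(seq1,seq2) = 0.871, d(seq1,seq3) = 0.625, d(seq2,seq3) = 0.699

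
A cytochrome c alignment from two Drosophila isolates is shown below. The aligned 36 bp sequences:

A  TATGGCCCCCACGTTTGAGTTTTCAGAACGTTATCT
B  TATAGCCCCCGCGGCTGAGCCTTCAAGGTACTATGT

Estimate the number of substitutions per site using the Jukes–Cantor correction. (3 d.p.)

The sequences differ at 13 of 36 sites, so p = 13/36 ≈ 0.361111.
d = −(3/4) ln(1 − 4p/3) = −0.75 ln(1 − 0.481481) = −0.75 ln(0.518519)
  = −0.75 × (-0.656779) = 0.492584 substitutions/site.

0.493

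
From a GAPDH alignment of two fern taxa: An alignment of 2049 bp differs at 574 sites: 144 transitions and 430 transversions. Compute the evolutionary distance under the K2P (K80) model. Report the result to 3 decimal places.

0.352

P = 144/2049 ≈ 0.070278 and Q = 430/2049 ≈ 0.209858.
Under the Kimura two-parameter model, d = −½ ln(1 − 2P − Q) − ¼ ln(1 − 2Q).
1 − 2P − Q = 0.649586, giving −½ ln(0.649586) = 0.215710.
1 − 2Q = 0.580284, giving −¼ ln(0.580284) = 0.136059.
d = 0.215710 + 0.136059 = 0.351769.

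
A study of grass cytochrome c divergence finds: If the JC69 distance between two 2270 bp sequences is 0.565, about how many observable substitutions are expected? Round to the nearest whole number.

Invert JC69: p = (3/4)(1 − e^(−4d/3)) = 0.75 × (1 − e^(-0.753333)) = 0.75 × (1 − 0.470795) = 0.396904.
Expected differing sites = pL ≈ 0.396904 × 2270 = 900.97208 ≈ 901.

901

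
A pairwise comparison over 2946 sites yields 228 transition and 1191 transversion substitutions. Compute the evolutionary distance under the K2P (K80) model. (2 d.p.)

0.82

P = 228/2946 ≈ 0.077393 and Q = 1191/2946 ≈ 0.404277.
Under the Kimura two-parameter model, d = −½ ln(1 − 2P − Q) − ¼ ln(1 − 2Q).
1 − 2P − Q = 0.440937, giving −½ ln(0.440937) = 0.409427.
1 − 2Q = 0.191446, giving −¼ ln(0.191446) = 0.413287.
d = 0.409427 + 0.413287 = 0.822714.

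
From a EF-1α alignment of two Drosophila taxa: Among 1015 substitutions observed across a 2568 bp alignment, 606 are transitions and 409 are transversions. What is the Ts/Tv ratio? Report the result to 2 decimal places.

1.48

R = 606/409 = 1.481662… ≈ 1.48 (to 2 d.p.).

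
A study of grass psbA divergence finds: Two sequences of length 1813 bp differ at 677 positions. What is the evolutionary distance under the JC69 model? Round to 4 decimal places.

p = 677/1813 ≈ 0.373414.
d = −(3/4) ln(1 − 4p/3) = −0.75 ln(1 − 0.497885) = −0.75 ln(0.502115)
  = −0.75 × (-0.688926) = 0.516695 substitutions/site.

0.5167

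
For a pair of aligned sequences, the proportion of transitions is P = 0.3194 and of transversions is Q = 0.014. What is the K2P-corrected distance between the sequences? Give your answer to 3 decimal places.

0.536

Under the Kimura two-parameter model, d = −½ ln(1 − 2P − Q) − ¼ ln(1 − 2Q).
1 − 2P − Q = 0.3472, giving −½ ln(0.3472) = 0.528927.
1 − 2Q = 0.972, giving −¼ ln(0.972) = 0.007100.
d = 0.528927 + 0.007100 = 0.536027.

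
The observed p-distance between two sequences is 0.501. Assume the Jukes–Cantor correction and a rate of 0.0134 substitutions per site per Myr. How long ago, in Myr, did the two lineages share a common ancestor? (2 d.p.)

30.86

d = −(3/4) ln(1 − 4p/3) = −0.75 ln(1 − 0.668) = −0.75 ln(0.332)
  = −0.75 × (-1.102620) = 0.826965 substitutions/site.
Under a molecular clock d = 2μt, so t = d/(2μ) = 0.826965 / (2 × 0.0134) = 30.86 Myr.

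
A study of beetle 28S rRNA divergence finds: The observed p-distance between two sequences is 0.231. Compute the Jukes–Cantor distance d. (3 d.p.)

0.276

d = −(3/4) ln(1 − 4p/3) = −0.75 ln(1 − 0.308) = −0.75 ln(0.692)
  = −0.75 × (-0.368169) = 0.276127 substitutions/site.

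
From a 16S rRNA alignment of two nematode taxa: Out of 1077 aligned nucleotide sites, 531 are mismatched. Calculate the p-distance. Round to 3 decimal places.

p = 531/1077 = 0.493036… ≈ 0.493 (to 3 d.p.).

0.493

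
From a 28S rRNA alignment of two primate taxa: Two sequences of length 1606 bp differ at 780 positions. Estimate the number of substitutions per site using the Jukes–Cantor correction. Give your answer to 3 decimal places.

p = 780/1606 ≈ 0.485679.
d = −(3/4) ln(1 − 4p/3) = −0.75 ln(1 − 0.647572) = −0.75 ln(0.352428)
  = −0.75 × (-1.042909) = 0.782182 substitutions/site.

0.782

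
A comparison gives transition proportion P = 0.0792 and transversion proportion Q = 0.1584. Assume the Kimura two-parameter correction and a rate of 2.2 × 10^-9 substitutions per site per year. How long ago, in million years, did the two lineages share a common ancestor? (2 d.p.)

Under the Kimura two-parameter model, d = −½ ln(1 − 2P − Q) − ¼ ln(1 − 2Q).
1 − 2P − Q = 0.6832, giving −½ ln(0.6832) = 0.190484.
1 − 2Q = 0.6832, giving −¼ ln(0.6832) = 0.095242.
d = 0.190484 + 0.095242 = 0.285726.
Under a molecular clock d = 2μt, so t = d/(2μ) = 0.285726 / (2 × 2.2 × 10^-9) = 64.94 million years.

64.94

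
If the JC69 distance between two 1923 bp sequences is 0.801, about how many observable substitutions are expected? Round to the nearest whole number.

947

Invert JC69: p = (3/4)(1 − e^(−4d/3)) = 0.75 × (1 − e^(-1.068)) = 0.75 × (1 − 0.343695) = 0.492229.
Expected differing sites = pL ≈ 0.492229 × 1923 = 946.556367 ≈ 947.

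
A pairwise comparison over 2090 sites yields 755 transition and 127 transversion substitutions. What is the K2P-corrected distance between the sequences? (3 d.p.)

0.797

P = 755/2090 ≈ 0.361244 and Q = 127/2090 ≈ 0.060766.
Under the Kimura two-parameter model, d = −½ ln(1 − 2P − Q) − ¼ ln(1 − 2Q).
1 − 2P − Q = 0.216746, giving −½ ln(0.216746) = 0.764515.
1 − 2Q = 0.878468, giving −¼ ln(0.878468) = 0.032394.
d = 0.764515 + 0.032394 = 0.796909.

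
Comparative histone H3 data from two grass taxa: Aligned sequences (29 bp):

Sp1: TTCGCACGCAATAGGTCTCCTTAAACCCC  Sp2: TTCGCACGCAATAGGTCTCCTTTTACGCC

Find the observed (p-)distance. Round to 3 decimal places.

The sequences differ at 3 of 29 positions (sites 23, 24, 27).
p = 3/29 = 0.103448… ≈ 0.103 (to 3 d.p.).

0.103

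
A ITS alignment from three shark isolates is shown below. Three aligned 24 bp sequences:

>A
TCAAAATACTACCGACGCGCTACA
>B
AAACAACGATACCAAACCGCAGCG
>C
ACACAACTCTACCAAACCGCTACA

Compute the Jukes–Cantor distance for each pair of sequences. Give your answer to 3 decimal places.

A–B: 12/24 sites differ → p = 0.5, d = −0.75 ln(1 − 0.666667) = 0.823960 ≈ 0.824.
A–C: 7/24 sites differ → p ≈ 0.291667, d = −0.75 ln(1 − 0.388889) = 0.369358 ≈ 0.369.
B–C: 6/24 sites differ → p = 0.25, d = −0.75 ln(1 − 0.333333) = 0.304098 ≈ 0.304.

d(A,B) = 0.824, d(A,C) = 0.369, d(B,C) = 0.304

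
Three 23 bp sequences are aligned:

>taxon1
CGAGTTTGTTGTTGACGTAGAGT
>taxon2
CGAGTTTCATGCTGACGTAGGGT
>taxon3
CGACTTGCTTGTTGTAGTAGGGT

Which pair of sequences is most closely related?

taxon1–taxon2: 4/23 differ, p = 0.174, d = 0.198.
taxon1–taxon3: 6/23 differ, p = 0.261, d = 0.321.
taxon2–taxon3: 6/23 differ, p = 0.261, d = 0.321.
The smallest distance is between taxon1 and taxon2.

taxon1 and taxon2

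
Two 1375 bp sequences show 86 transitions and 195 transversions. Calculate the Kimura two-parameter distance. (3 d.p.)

P = 86/1375 ≈ 0.062545 and Q = 195/1375 ≈ 0.141818.
Under the Kimura two-parameter model, d = −½ ln(1 − 2P − Q) − ¼ ln(1 − 2Q).
1 − 2P − Q = 0.733092, giving −½ ln(0.733092) = 0.155242.
1 − 2Q = 0.716364, giving −¼ ln(0.716364) = 0.083392.
d = 0.155242 + 0.083392 = 0.238634.

0.239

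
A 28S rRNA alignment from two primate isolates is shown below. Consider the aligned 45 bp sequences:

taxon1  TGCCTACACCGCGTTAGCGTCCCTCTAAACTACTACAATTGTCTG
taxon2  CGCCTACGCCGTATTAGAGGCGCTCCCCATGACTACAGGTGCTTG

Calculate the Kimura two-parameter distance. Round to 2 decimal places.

Of 45 sites, 9 differences are transitions and 7 are transversions, so P = 9/45 = 0.2 and Q = 7/45 ≈ 0.155556.
Under the Kimura two-parameter model, d = −½ ln(1 − 2P − Q) − ¼ ln(1 − 2Q).
1 − 2P − Q = 0.444444, giving −½ ln(0.444444) = 0.405466.
1 − 2Q = 0.688888, giving −¼ ln(0.688888) = 0.093169.
d = 0.405466 + 0.093169 = 0.498635.

0.50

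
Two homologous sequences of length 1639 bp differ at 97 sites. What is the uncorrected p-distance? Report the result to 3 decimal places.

0.059

p = 97/1639 = 0.059182… ≈ 0.059 (to 3 d.p.).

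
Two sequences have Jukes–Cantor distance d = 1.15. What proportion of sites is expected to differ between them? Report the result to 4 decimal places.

0.5881

p = (3/4)(1 − e^(−4d/3)) = 0.75 × (1 − e^(-1.533333)) = 0.75 × (1 − 0.215815) = 0.588139.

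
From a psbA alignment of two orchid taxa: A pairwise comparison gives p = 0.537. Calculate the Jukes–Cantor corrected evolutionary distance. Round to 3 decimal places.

0.944

d = −(3/4) ln(1 − 4p/3) = −0.75 ln(1 − 0.716) = −0.75 ln(0.284)
  = −0.75 × (-1.258781) = 0.944086 substitutions/site.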